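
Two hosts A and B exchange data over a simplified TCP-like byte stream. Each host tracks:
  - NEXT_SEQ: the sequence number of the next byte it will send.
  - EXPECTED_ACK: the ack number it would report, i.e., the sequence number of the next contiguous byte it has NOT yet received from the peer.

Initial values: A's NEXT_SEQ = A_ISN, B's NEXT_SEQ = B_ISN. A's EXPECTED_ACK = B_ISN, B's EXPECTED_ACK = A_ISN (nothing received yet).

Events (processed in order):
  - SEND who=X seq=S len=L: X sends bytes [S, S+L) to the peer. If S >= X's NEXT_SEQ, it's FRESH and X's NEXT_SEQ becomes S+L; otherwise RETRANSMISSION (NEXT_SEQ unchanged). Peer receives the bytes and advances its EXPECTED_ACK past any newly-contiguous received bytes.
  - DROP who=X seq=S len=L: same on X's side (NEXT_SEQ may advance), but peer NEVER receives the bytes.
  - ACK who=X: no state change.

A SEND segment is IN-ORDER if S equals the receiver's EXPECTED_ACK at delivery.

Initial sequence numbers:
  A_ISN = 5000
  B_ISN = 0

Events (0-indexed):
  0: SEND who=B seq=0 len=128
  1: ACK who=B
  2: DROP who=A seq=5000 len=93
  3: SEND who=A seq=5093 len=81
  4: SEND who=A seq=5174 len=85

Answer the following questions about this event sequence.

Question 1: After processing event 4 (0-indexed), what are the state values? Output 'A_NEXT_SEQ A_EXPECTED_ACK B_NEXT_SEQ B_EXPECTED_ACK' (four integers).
After event 0: A_seq=5000 A_ack=128 B_seq=128 B_ack=5000
After event 1: A_seq=5000 A_ack=128 B_seq=128 B_ack=5000
After event 2: A_seq=5093 A_ack=128 B_seq=128 B_ack=5000
After event 3: A_seq=5174 A_ack=128 B_seq=128 B_ack=5000
After event 4: A_seq=5259 A_ack=128 B_seq=128 B_ack=5000

5259 128 128 5000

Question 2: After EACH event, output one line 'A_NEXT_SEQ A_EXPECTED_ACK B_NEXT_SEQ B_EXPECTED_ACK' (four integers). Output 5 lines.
5000 128 128 5000
5000 128 128 5000
5093 128 128 5000
5174 128 128 5000
5259 128 128 5000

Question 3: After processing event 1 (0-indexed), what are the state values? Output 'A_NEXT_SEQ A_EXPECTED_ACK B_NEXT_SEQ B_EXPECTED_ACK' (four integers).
After event 0: A_seq=5000 A_ack=128 B_seq=128 B_ack=5000
After event 1: A_seq=5000 A_ack=128 B_seq=128 B_ack=5000

5000 128 128 5000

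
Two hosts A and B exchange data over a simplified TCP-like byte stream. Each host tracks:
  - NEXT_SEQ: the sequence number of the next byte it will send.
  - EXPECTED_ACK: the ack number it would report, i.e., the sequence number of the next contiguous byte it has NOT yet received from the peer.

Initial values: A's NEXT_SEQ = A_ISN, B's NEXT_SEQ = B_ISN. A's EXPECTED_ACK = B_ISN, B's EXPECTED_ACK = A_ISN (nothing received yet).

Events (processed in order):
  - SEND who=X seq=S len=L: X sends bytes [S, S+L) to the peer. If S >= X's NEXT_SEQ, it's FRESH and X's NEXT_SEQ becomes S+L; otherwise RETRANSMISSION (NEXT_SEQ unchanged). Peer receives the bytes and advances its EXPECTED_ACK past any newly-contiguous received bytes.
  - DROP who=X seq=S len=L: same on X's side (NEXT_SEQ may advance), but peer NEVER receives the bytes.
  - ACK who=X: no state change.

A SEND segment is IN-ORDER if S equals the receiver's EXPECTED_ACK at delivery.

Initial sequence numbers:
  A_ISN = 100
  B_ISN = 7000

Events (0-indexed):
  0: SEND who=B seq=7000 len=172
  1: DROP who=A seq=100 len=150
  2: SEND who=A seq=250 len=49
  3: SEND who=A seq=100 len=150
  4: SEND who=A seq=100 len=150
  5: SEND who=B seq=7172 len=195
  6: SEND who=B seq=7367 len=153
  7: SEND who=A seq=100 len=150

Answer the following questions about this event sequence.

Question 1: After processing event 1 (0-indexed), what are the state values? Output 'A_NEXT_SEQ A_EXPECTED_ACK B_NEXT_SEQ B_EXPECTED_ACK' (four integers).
After event 0: A_seq=100 A_ack=7172 B_seq=7172 B_ack=100
After event 1: A_seq=250 A_ack=7172 B_seq=7172 B_ack=100

250 7172 7172 100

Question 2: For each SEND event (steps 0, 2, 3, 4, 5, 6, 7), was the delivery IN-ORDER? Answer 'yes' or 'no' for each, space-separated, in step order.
Answer: yes no yes no yes yes no

Derivation:
Step 0: SEND seq=7000 -> in-order
Step 2: SEND seq=250 -> out-of-order
Step 3: SEND seq=100 -> in-order
Step 4: SEND seq=100 -> out-of-order
Step 5: SEND seq=7172 -> in-order
Step 6: SEND seq=7367 -> in-order
Step 7: SEND seq=100 -> out-of-order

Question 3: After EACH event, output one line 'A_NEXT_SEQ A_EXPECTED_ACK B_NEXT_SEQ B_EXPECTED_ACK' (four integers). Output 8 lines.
100 7172 7172 100
250 7172 7172 100
299 7172 7172 100
299 7172 7172 299
299 7172 7172 299
299 7367 7367 299
299 7520 7520 299
299 7520 7520 299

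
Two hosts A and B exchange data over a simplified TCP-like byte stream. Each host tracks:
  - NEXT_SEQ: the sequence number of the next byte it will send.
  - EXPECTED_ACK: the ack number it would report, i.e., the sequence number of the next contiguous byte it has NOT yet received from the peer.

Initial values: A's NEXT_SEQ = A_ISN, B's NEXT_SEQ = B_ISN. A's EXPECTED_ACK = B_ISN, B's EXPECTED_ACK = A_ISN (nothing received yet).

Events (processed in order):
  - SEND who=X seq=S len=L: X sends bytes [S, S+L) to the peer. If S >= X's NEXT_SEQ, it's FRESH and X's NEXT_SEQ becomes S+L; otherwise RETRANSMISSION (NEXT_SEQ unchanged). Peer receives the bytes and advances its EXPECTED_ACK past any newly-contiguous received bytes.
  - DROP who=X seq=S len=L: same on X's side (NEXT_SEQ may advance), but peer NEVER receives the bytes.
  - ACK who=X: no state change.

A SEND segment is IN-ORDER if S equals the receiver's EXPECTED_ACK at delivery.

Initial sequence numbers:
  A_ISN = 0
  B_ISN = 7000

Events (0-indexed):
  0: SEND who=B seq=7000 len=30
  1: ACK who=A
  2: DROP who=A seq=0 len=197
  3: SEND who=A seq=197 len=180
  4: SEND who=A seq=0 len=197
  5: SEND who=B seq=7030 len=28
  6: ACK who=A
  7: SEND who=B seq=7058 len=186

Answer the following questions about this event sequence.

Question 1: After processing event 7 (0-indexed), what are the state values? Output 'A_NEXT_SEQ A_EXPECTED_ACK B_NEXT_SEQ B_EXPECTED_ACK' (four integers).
After event 0: A_seq=0 A_ack=7030 B_seq=7030 B_ack=0
After event 1: A_seq=0 A_ack=7030 B_seq=7030 B_ack=0
After event 2: A_seq=197 A_ack=7030 B_seq=7030 B_ack=0
After event 3: A_seq=377 A_ack=7030 B_seq=7030 B_ack=0
After event 4: A_seq=377 A_ack=7030 B_seq=7030 B_ack=377
After event 5: A_seq=377 A_ack=7058 B_seq=7058 B_ack=377
After event 6: A_seq=377 A_ack=7058 B_seq=7058 B_ack=377
After event 7: A_seq=377 A_ack=7244 B_seq=7244 B_ack=377

377 7244 7244 377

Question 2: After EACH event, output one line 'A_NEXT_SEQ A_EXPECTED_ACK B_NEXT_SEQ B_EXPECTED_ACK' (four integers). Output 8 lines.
0 7030 7030 0
0 7030 7030 0
197 7030 7030 0
377 7030 7030 0
377 7030 7030 377
377 7058 7058 377
377 7058 7058 377
377 7244 7244 377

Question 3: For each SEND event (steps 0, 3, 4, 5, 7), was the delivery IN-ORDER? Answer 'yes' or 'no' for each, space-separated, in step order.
Answer: yes no yes yes yes

Derivation:
Step 0: SEND seq=7000 -> in-order
Step 3: SEND seq=197 -> out-of-order
Step 4: SEND seq=0 -> in-order
Step 5: SEND seq=7030 -> in-order
Step 7: SEND seq=7058 -> in-order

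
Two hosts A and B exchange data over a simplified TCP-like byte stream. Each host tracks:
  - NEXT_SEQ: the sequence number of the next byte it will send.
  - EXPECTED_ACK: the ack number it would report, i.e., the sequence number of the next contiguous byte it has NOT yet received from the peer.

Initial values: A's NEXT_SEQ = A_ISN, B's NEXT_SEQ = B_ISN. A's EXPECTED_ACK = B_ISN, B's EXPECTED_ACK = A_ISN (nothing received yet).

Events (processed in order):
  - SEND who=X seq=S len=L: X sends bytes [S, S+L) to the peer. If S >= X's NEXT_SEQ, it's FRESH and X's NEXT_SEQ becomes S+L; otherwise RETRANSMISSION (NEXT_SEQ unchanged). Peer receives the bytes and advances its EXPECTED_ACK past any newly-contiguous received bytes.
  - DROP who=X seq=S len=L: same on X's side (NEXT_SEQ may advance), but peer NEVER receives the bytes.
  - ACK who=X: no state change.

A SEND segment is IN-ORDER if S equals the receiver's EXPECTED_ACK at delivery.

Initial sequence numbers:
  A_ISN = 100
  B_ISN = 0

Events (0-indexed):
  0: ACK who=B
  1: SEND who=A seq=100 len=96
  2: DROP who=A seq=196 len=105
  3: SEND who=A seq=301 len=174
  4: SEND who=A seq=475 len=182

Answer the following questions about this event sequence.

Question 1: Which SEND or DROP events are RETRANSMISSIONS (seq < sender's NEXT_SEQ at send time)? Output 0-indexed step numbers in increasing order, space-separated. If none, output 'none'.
Step 1: SEND seq=100 -> fresh
Step 2: DROP seq=196 -> fresh
Step 3: SEND seq=301 -> fresh
Step 4: SEND seq=475 -> fresh

Answer: none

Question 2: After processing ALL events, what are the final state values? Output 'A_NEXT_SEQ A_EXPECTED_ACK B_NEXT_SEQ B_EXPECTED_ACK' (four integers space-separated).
Answer: 657 0 0 196

Derivation:
After event 0: A_seq=100 A_ack=0 B_seq=0 B_ack=100
After event 1: A_seq=196 A_ack=0 B_seq=0 B_ack=196
After event 2: A_seq=301 A_ack=0 B_seq=0 B_ack=196
After event 3: A_seq=475 A_ack=0 B_seq=0 B_ack=196
After event 4: A_seq=657 A_ack=0 B_seq=0 B_ack=196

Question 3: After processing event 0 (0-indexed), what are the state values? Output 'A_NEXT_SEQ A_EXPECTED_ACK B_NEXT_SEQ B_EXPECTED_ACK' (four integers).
After event 0: A_seq=100 A_ack=0 B_seq=0 B_ack=100

100 0 0 100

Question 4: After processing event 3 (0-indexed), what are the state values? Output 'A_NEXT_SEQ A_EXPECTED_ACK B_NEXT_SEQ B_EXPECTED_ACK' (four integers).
After event 0: A_seq=100 A_ack=0 B_seq=0 B_ack=100
After event 1: A_seq=196 A_ack=0 B_seq=0 B_ack=196
After event 2: A_seq=301 A_ack=0 B_seq=0 B_ack=196
After event 3: A_seq=475 A_ack=0 B_seq=0 B_ack=196

475 0 0 196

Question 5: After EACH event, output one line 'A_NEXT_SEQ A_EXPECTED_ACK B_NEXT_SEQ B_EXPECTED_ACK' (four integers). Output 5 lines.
100 0 0 100
196 0 0 196
301 0 0 196
475 0 0 196
657 0 0 196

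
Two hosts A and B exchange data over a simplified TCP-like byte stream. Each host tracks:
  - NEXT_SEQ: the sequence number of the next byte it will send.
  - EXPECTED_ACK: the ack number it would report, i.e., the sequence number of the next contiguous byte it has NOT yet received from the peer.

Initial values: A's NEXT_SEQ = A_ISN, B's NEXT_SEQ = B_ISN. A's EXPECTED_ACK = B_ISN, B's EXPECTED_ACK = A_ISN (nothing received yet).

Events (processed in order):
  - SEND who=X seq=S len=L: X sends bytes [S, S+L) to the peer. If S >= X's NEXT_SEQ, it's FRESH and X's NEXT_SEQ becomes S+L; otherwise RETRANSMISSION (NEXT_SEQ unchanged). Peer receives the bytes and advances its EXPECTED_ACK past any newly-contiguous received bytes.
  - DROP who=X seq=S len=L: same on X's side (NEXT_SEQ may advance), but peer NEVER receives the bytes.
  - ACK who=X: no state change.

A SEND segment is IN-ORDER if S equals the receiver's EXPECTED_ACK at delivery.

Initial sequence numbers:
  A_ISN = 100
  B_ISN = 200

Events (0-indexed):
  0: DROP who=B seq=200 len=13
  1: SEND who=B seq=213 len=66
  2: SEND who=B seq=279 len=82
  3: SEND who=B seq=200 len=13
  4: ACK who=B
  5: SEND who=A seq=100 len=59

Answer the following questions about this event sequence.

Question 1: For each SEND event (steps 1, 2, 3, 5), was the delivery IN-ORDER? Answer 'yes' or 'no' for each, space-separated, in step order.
Step 1: SEND seq=213 -> out-of-order
Step 2: SEND seq=279 -> out-of-order
Step 3: SEND seq=200 -> in-order
Step 5: SEND seq=100 -> in-order

Answer: no no yes yes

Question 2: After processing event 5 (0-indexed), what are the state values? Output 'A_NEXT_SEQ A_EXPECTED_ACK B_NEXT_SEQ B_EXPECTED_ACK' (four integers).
After event 0: A_seq=100 A_ack=200 B_seq=213 B_ack=100
After event 1: A_seq=100 A_ack=200 B_seq=279 B_ack=100
After event 2: A_seq=100 A_ack=200 B_seq=361 B_ack=100
After event 3: A_seq=100 A_ack=361 B_seq=361 B_ack=100
After event 4: A_seq=100 A_ack=361 B_seq=361 B_ack=100
After event 5: A_seq=159 A_ack=361 B_seq=361 B_ack=159

159 361 361 159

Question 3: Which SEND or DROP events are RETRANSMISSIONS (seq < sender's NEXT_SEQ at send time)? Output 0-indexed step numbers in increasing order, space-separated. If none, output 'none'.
Step 0: DROP seq=200 -> fresh
Step 1: SEND seq=213 -> fresh
Step 2: SEND seq=279 -> fresh
Step 3: SEND seq=200 -> retransmit
Step 5: SEND seq=100 -> fresh

Answer: 3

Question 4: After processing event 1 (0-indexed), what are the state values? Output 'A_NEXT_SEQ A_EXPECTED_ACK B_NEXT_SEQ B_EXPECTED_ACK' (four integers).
After event 0: A_seq=100 A_ack=200 B_seq=213 B_ack=100
After event 1: A_seq=100 A_ack=200 B_seq=279 B_ack=100

100 200 279 100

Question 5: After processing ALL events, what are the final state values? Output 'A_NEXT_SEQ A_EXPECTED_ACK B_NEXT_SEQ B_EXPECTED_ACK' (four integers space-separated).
After event 0: A_seq=100 A_ack=200 B_seq=213 B_ack=100
After event 1: A_seq=100 A_ack=200 B_seq=279 B_ack=100
After event 2: A_seq=100 A_ack=200 B_seq=361 B_ack=100
After event 3: A_seq=100 A_ack=361 B_seq=361 B_ack=100
After event 4: A_seq=100 A_ack=361 B_seq=361 B_ack=100
After event 5: A_seq=159 A_ack=361 B_seq=361 B_ack=159

Answer: 159 361 361 159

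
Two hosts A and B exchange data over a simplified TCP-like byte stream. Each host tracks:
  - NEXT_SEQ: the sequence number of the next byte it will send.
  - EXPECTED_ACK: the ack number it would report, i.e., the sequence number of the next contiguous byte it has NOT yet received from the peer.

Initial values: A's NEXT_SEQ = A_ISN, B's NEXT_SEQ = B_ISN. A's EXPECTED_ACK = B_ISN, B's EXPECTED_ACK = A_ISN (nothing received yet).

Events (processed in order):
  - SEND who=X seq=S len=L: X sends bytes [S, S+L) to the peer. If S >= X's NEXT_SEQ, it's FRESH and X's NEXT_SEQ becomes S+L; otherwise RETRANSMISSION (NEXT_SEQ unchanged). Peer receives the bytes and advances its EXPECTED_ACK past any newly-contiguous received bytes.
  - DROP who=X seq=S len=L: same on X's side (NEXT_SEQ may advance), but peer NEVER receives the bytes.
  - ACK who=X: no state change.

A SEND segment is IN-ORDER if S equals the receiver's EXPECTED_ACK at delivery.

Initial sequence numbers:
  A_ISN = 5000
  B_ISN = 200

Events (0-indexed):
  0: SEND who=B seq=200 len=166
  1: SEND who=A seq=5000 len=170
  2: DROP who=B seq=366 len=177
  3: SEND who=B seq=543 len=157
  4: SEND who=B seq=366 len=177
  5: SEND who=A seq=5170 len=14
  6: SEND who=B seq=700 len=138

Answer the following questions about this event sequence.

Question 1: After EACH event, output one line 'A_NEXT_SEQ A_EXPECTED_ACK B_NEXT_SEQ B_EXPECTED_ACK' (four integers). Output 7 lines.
5000 366 366 5000
5170 366 366 5170
5170 366 543 5170
5170 366 700 5170
5170 700 700 5170
5184 700 700 5184
5184 838 838 5184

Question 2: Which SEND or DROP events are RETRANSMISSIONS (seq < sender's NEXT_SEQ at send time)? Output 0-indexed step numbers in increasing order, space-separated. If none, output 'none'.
Step 0: SEND seq=200 -> fresh
Step 1: SEND seq=5000 -> fresh
Step 2: DROP seq=366 -> fresh
Step 3: SEND seq=543 -> fresh
Step 4: SEND seq=366 -> retransmit
Step 5: SEND seq=5170 -> fresh
Step 6: SEND seq=700 -> fresh

Answer: 4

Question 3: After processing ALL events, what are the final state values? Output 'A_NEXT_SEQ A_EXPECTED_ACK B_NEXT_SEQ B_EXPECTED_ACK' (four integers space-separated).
Answer: 5184 838 838 5184

Derivation:
After event 0: A_seq=5000 A_ack=366 B_seq=366 B_ack=5000
After event 1: A_seq=5170 A_ack=366 B_seq=366 B_ack=5170
After event 2: A_seq=5170 A_ack=366 B_seq=543 B_ack=5170
After event 3: A_seq=5170 A_ack=366 B_seq=700 B_ack=5170
After event 4: A_seq=5170 A_ack=700 B_seq=700 B_ack=5170
After event 5: A_seq=5184 A_ack=700 B_seq=700 B_ack=5184
After event 6: A_seq=5184 A_ack=838 B_seq=838 B_ack=5184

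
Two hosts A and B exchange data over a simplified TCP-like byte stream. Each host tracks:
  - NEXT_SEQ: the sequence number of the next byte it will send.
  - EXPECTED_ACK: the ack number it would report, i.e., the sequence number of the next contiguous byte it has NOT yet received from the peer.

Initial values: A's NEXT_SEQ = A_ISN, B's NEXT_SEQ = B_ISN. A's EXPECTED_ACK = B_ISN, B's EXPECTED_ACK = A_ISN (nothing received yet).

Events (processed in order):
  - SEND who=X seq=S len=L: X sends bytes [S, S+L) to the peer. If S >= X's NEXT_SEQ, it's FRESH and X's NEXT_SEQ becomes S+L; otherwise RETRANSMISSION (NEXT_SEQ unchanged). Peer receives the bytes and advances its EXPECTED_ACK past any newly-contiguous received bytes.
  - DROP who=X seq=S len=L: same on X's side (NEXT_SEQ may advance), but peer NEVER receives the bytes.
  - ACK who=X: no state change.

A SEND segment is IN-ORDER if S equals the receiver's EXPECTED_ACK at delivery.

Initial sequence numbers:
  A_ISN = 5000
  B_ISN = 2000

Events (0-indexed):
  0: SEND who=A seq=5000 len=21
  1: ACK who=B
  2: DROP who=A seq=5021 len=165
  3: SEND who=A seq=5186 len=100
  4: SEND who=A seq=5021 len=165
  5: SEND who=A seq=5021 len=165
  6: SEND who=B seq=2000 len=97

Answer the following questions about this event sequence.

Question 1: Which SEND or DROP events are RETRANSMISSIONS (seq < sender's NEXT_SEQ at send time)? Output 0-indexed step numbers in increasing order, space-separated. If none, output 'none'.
Answer: 4 5

Derivation:
Step 0: SEND seq=5000 -> fresh
Step 2: DROP seq=5021 -> fresh
Step 3: SEND seq=5186 -> fresh
Step 4: SEND seq=5021 -> retransmit
Step 5: SEND seq=5021 -> retransmit
Step 6: SEND seq=2000 -> fresh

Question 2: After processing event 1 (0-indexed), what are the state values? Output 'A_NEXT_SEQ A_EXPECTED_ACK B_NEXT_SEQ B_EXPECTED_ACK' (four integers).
After event 0: A_seq=5021 A_ack=2000 B_seq=2000 B_ack=5021
After event 1: A_seq=5021 A_ack=2000 B_seq=2000 B_ack=5021

5021 2000 2000 5021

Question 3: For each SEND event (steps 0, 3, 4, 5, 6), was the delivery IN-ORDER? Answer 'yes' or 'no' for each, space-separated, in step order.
Answer: yes no yes no yes

Derivation:
Step 0: SEND seq=5000 -> in-order
Step 3: SEND seq=5186 -> out-of-order
Step 4: SEND seq=5021 -> in-order
Step 5: SEND seq=5021 -> out-of-order
Step 6: SEND seq=2000 -> in-order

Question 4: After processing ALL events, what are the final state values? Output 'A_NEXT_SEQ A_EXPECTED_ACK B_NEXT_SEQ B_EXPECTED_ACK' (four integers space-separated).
Answer: 5286 2097 2097 5286

Derivation:
After event 0: A_seq=5021 A_ack=2000 B_seq=2000 B_ack=5021
After event 1: A_seq=5021 A_ack=2000 B_seq=2000 B_ack=5021
After event 2: A_seq=5186 A_ack=2000 B_seq=2000 B_ack=5021
After event 3: A_seq=5286 A_ack=2000 B_seq=2000 B_ack=5021
After event 4: A_seq=5286 A_ack=2000 B_seq=2000 B_ack=5286
After event 5: A_seq=5286 A_ack=2000 B_seq=2000 B_ack=5286
After event 6: A_seq=5286 A_ack=2097 B_seq=2097 B_ack=5286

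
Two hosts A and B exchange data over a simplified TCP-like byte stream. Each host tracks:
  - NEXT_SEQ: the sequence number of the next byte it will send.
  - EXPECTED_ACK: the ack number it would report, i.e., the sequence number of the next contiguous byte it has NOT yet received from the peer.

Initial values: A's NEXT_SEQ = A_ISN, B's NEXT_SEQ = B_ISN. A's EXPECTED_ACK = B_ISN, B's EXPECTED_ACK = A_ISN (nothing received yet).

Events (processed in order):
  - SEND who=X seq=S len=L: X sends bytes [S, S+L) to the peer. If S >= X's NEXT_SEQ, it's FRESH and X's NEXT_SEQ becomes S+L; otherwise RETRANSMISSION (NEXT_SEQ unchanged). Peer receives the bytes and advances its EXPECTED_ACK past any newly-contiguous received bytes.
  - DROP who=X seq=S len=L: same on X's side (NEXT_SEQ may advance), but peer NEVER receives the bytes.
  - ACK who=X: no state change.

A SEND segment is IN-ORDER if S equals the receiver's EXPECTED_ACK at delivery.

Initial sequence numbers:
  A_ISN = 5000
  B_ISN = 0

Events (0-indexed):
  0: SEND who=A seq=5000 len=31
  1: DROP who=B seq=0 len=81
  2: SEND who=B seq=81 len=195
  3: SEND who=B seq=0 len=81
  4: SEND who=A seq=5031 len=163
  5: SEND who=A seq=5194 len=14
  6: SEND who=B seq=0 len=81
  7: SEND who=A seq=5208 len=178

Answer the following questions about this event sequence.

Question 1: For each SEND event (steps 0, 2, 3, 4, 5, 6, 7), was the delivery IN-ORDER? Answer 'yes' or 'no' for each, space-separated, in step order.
Answer: yes no yes yes yes no yes

Derivation:
Step 0: SEND seq=5000 -> in-order
Step 2: SEND seq=81 -> out-of-order
Step 3: SEND seq=0 -> in-order
Step 4: SEND seq=5031 -> in-order
Step 5: SEND seq=5194 -> in-order
Step 6: SEND seq=0 -> out-of-order
Step 7: SEND seq=5208 -> in-order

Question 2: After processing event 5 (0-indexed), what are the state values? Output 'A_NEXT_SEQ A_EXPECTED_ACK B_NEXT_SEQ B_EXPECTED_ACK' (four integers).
After event 0: A_seq=5031 A_ack=0 B_seq=0 B_ack=5031
After event 1: A_seq=5031 A_ack=0 B_seq=81 B_ack=5031
After event 2: A_seq=5031 A_ack=0 B_seq=276 B_ack=5031
After event 3: A_seq=5031 A_ack=276 B_seq=276 B_ack=5031
After event 4: A_seq=5194 A_ack=276 B_seq=276 B_ack=5194
After event 5: A_seq=5208 A_ack=276 B_seq=276 B_ack=5208

5208 276 276 5208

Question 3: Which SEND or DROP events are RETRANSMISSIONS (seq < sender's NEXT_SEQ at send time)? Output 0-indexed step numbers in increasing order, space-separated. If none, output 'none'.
Answer: 3 6

Derivation:
Step 0: SEND seq=5000 -> fresh
Step 1: DROP seq=0 -> fresh
Step 2: SEND seq=81 -> fresh
Step 3: SEND seq=0 -> retransmit
Step 4: SEND seq=5031 -> fresh
Step 5: SEND seq=5194 -> fresh
Step 6: SEND seq=0 -> retransmit
Step 7: SEND seq=5208 -> fresh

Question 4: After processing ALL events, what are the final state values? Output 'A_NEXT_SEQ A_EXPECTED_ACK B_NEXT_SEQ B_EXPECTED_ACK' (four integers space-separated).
Answer: 5386 276 276 5386

Derivation:
After event 0: A_seq=5031 A_ack=0 B_seq=0 B_ack=5031
After event 1: A_seq=5031 A_ack=0 B_seq=81 B_ack=5031
After event 2: A_seq=5031 A_ack=0 B_seq=276 B_ack=5031
After event 3: A_seq=5031 A_ack=276 B_seq=276 B_ack=5031
After event 4: A_seq=5194 A_ack=276 B_seq=276 B_ack=5194
After event 5: A_seq=5208 A_ack=276 B_seq=276 B_ack=5208
After event 6: A_seq=5208 A_ack=276 B_seq=276 B_ack=5208
After event 7: A_seq=5386 A_ack=276 B_seq=276 B_ack=5386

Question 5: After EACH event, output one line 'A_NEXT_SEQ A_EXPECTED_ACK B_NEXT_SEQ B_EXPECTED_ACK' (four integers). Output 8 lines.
5031 0 0 5031
5031 0 81 5031
5031 0 276 5031
5031 276 276 5031
5194 276 276 5194
5208 276 276 5208
5208 276 276 5208
5386 276 276 5386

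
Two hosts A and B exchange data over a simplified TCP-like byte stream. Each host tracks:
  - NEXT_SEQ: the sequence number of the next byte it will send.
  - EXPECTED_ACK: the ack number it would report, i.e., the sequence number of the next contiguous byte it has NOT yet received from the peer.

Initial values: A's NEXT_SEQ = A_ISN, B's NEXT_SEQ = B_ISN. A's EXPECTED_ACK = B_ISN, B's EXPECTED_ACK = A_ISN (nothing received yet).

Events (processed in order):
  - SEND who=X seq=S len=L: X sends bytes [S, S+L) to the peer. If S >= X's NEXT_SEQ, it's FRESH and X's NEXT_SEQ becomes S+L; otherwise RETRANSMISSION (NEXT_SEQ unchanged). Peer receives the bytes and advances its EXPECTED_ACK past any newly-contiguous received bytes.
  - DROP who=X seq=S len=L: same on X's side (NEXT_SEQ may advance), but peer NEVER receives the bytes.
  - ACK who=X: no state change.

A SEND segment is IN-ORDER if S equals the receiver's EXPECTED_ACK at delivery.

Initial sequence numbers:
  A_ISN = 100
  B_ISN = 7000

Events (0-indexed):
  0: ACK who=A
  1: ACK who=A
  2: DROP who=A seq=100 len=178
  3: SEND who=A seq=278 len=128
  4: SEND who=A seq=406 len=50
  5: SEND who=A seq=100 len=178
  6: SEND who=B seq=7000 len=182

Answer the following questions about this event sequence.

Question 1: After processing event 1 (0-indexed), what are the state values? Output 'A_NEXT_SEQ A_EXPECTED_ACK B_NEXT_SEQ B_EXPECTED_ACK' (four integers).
After event 0: A_seq=100 A_ack=7000 B_seq=7000 B_ack=100
After event 1: A_seq=100 A_ack=7000 B_seq=7000 B_ack=100

100 7000 7000 100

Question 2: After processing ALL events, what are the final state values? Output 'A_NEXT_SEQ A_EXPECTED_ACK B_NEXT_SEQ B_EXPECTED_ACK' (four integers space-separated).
After event 0: A_seq=100 A_ack=7000 B_seq=7000 B_ack=100
After event 1: A_seq=100 A_ack=7000 B_seq=7000 B_ack=100
After event 2: A_seq=278 A_ack=7000 B_seq=7000 B_ack=100
After event 3: A_seq=406 A_ack=7000 B_seq=7000 B_ack=100
After event 4: A_seq=456 A_ack=7000 B_seq=7000 B_ack=100
After event 5: A_seq=456 A_ack=7000 B_seq=7000 B_ack=456
After event 6: A_seq=456 A_ack=7182 B_seq=7182 B_ack=456

Answer: 456 7182 7182 456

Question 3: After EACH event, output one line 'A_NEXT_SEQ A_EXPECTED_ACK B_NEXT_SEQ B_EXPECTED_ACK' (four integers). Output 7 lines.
100 7000 7000 100
100 7000 7000 100
278 7000 7000 100
406 7000 7000 100
456 7000 7000 100
456 7000 7000 456
456 7182 7182 456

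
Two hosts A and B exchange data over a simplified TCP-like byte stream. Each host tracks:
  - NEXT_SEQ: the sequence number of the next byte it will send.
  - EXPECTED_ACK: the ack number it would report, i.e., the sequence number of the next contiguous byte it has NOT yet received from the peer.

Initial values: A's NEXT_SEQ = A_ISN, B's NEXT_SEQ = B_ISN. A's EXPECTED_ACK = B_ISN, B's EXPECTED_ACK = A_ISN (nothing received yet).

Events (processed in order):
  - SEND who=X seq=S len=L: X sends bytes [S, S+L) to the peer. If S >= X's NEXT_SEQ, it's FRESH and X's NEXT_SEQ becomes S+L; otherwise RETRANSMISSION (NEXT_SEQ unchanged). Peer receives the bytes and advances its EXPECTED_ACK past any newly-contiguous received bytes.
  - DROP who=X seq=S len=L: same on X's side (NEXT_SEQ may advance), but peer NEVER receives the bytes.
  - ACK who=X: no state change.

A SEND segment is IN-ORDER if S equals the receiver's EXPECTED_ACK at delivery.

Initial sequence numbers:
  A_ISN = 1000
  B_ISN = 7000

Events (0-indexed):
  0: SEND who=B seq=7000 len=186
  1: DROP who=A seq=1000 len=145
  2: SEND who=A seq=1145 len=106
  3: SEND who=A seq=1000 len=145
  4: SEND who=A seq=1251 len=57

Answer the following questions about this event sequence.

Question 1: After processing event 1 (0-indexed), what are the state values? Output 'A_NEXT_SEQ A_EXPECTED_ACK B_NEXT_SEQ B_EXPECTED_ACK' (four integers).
After event 0: A_seq=1000 A_ack=7186 B_seq=7186 B_ack=1000
After event 1: A_seq=1145 A_ack=7186 B_seq=7186 B_ack=1000

1145 7186 7186 1000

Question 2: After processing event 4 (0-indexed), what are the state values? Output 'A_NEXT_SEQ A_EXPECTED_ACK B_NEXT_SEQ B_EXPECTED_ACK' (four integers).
After event 0: A_seq=1000 A_ack=7186 B_seq=7186 B_ack=1000
After event 1: A_seq=1145 A_ack=7186 B_seq=7186 B_ack=1000
After event 2: A_seq=1251 A_ack=7186 B_seq=7186 B_ack=1000
After event 3: A_seq=1251 A_ack=7186 B_seq=7186 B_ack=1251
After event 4: A_seq=1308 A_ack=7186 B_seq=7186 B_ack=1308

1308 7186 7186 1308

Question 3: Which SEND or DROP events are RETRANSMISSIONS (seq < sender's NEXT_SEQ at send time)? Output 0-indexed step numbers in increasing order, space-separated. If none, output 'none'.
Answer: 3

Derivation:
Step 0: SEND seq=7000 -> fresh
Step 1: DROP seq=1000 -> fresh
Step 2: SEND seq=1145 -> fresh
Step 3: SEND seq=1000 -> retransmit
Step 4: SEND seq=1251 -> fresh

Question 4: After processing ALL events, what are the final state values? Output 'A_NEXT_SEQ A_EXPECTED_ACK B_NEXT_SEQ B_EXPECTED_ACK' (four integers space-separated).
After event 0: A_seq=1000 A_ack=7186 B_seq=7186 B_ack=1000
After event 1: A_seq=1145 A_ack=7186 B_seq=7186 B_ack=1000
After event 2: A_seq=1251 A_ack=7186 B_seq=7186 B_ack=1000
After event 3: A_seq=1251 A_ack=7186 B_seq=7186 B_ack=1251
After event 4: A_seq=1308 A_ack=7186 B_seq=7186 B_ack=1308

Answer: 1308 7186 7186 1308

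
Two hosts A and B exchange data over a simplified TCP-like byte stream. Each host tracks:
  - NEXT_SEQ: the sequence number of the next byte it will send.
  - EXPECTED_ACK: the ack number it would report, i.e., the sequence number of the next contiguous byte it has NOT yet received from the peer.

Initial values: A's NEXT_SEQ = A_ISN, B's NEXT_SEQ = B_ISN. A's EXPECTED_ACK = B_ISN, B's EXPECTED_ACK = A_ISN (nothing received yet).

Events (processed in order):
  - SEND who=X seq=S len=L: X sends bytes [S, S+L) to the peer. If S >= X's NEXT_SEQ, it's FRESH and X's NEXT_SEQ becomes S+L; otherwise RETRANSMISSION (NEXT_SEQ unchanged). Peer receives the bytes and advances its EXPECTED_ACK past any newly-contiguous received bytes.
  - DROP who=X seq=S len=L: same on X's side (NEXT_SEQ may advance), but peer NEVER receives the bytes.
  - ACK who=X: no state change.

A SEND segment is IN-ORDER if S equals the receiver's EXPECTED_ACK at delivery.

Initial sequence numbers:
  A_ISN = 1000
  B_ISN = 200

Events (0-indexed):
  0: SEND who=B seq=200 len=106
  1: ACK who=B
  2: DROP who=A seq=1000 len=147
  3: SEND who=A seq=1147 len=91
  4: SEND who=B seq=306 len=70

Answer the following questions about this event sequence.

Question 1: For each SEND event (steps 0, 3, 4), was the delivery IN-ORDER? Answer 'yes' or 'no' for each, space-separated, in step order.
Answer: yes no yes

Derivation:
Step 0: SEND seq=200 -> in-order
Step 3: SEND seq=1147 -> out-of-order
Step 4: SEND seq=306 -> in-order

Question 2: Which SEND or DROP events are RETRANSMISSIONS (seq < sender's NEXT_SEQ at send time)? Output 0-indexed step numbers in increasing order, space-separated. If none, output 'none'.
Step 0: SEND seq=200 -> fresh
Step 2: DROP seq=1000 -> fresh
Step 3: SEND seq=1147 -> fresh
Step 4: SEND seq=306 -> fresh

Answer: none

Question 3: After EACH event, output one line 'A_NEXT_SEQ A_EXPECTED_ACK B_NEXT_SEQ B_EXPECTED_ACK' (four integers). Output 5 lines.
1000 306 306 1000
1000 306 306 1000
1147 306 306 1000
1238 306 306 1000
1238 376 376 1000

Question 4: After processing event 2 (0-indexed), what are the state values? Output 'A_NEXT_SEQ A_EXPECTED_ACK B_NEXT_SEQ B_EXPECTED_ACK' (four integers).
After event 0: A_seq=1000 A_ack=306 B_seq=306 B_ack=1000
After event 1: A_seq=1000 A_ack=306 B_seq=306 B_ack=1000
After event 2: A_seq=1147 A_ack=306 B_seq=306 B_ack=1000

1147 306 306 1000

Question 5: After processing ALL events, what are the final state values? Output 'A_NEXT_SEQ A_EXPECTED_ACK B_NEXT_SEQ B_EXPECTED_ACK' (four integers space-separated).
Answer: 1238 376 376 1000

Derivation:
After event 0: A_seq=1000 A_ack=306 B_seq=306 B_ack=1000
After event 1: A_seq=1000 A_ack=306 B_seq=306 B_ack=1000
After event 2: A_seq=1147 A_ack=306 B_seq=306 B_ack=1000
After event 3: A_seq=1238 A_ack=306 B_seq=306 B_ack=1000
After event 4: A_seq=1238 A_ack=376 B_seq=376 B_ack=1000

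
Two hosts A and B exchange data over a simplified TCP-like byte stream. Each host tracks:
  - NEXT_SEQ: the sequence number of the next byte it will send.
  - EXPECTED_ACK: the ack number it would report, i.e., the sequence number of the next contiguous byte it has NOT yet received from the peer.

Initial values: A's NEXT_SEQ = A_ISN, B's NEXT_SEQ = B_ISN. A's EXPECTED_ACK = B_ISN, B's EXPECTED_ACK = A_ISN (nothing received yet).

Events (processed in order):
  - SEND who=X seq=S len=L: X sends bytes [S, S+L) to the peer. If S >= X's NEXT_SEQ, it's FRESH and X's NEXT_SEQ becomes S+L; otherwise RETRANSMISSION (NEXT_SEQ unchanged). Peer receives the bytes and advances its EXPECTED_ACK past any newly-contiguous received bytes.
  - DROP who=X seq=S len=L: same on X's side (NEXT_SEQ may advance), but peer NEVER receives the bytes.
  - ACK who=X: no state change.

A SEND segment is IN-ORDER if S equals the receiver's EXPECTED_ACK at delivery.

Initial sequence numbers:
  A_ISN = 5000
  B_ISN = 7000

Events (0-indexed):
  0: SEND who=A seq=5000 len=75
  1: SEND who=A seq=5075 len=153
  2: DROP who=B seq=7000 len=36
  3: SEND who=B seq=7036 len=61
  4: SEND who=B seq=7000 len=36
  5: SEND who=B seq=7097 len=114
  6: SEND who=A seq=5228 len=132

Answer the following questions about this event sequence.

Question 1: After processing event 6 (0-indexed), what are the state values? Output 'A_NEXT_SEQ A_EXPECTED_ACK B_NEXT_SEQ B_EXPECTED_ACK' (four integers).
After event 0: A_seq=5075 A_ack=7000 B_seq=7000 B_ack=5075
After event 1: A_seq=5228 A_ack=7000 B_seq=7000 B_ack=5228
After event 2: A_seq=5228 A_ack=7000 B_seq=7036 B_ack=5228
After event 3: A_seq=5228 A_ack=7000 B_seq=7097 B_ack=5228
After event 4: A_seq=5228 A_ack=7097 B_seq=7097 B_ack=5228
After event 5: A_seq=5228 A_ack=7211 B_seq=7211 B_ack=5228
After event 6: A_seq=5360 A_ack=7211 B_seq=7211 B_ack=5360

5360 7211 7211 5360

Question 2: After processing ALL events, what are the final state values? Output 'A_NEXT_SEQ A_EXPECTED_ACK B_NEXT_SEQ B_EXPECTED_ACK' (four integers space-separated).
After event 0: A_seq=5075 A_ack=7000 B_seq=7000 B_ack=5075
After event 1: A_seq=5228 A_ack=7000 B_seq=7000 B_ack=5228
After event 2: A_seq=5228 A_ack=7000 B_seq=7036 B_ack=5228
After event 3: A_seq=5228 A_ack=7000 B_seq=7097 B_ack=5228
After event 4: A_seq=5228 A_ack=7097 B_seq=7097 B_ack=5228
After event 5: A_seq=5228 A_ack=7211 B_seq=7211 B_ack=5228
After event 6: A_seq=5360 A_ack=7211 B_seq=7211 B_ack=5360

Answer: 5360 7211 7211 5360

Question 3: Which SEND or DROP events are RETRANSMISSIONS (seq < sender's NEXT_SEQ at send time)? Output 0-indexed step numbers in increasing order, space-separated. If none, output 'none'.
Step 0: SEND seq=5000 -> fresh
Step 1: SEND seq=5075 -> fresh
Step 2: DROP seq=7000 -> fresh
Step 3: SEND seq=7036 -> fresh
Step 4: SEND seq=7000 -> retransmit
Step 5: SEND seq=7097 -> fresh
Step 6: SEND seq=5228 -> fresh

Answer: 4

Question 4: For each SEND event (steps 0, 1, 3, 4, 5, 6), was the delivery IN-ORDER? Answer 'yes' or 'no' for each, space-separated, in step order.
Answer: yes yes no yes yes yes

Derivation:
Step 0: SEND seq=5000 -> in-order
Step 1: SEND seq=5075 -> in-order
Step 3: SEND seq=7036 -> out-of-order
Step 4: SEND seq=7000 -> in-order
Step 5: SEND seq=7097 -> in-order
Step 6: SEND seq=5228 -> in-order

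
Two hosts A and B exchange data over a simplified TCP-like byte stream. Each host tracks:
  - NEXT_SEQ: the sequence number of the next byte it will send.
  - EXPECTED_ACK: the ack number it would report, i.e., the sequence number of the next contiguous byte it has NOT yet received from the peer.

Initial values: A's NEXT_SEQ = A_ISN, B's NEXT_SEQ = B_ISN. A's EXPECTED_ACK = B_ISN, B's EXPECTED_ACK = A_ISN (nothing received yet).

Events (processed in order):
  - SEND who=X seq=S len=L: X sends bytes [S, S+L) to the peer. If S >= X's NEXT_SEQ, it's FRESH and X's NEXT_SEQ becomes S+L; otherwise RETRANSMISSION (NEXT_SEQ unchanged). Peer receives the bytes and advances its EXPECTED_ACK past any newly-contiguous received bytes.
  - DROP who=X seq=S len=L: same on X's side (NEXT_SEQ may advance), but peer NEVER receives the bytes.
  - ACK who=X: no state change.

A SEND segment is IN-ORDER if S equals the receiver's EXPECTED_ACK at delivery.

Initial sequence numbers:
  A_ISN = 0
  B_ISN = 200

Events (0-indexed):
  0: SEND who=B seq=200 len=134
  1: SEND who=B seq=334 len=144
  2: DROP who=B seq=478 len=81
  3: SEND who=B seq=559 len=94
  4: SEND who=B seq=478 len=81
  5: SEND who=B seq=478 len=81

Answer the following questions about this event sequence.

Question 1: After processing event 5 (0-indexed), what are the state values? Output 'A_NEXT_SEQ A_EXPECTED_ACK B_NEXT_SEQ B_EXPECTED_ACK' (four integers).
After event 0: A_seq=0 A_ack=334 B_seq=334 B_ack=0
After event 1: A_seq=0 A_ack=478 B_seq=478 B_ack=0
After event 2: A_seq=0 A_ack=478 B_seq=559 B_ack=0
After event 3: A_seq=0 A_ack=478 B_seq=653 B_ack=0
After event 4: A_seq=0 A_ack=653 B_seq=653 B_ack=0
After event 5: A_seq=0 A_ack=653 B_seq=653 B_ack=0

0 653 653 0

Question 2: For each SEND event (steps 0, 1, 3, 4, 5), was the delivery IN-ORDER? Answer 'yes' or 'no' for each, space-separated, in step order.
Step 0: SEND seq=200 -> in-order
Step 1: SEND seq=334 -> in-order
Step 3: SEND seq=559 -> out-of-order
Step 4: SEND seq=478 -> in-order
Step 5: SEND seq=478 -> out-of-order

Answer: yes yes no yes no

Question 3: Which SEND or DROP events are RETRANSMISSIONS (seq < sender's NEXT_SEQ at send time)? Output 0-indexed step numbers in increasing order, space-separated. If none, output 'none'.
Step 0: SEND seq=200 -> fresh
Step 1: SEND seq=334 -> fresh
Step 2: DROP seq=478 -> fresh
Step 3: SEND seq=559 -> fresh
Step 4: SEND seq=478 -> retransmit
Step 5: SEND seq=478 -> retransmit

Answer: 4 5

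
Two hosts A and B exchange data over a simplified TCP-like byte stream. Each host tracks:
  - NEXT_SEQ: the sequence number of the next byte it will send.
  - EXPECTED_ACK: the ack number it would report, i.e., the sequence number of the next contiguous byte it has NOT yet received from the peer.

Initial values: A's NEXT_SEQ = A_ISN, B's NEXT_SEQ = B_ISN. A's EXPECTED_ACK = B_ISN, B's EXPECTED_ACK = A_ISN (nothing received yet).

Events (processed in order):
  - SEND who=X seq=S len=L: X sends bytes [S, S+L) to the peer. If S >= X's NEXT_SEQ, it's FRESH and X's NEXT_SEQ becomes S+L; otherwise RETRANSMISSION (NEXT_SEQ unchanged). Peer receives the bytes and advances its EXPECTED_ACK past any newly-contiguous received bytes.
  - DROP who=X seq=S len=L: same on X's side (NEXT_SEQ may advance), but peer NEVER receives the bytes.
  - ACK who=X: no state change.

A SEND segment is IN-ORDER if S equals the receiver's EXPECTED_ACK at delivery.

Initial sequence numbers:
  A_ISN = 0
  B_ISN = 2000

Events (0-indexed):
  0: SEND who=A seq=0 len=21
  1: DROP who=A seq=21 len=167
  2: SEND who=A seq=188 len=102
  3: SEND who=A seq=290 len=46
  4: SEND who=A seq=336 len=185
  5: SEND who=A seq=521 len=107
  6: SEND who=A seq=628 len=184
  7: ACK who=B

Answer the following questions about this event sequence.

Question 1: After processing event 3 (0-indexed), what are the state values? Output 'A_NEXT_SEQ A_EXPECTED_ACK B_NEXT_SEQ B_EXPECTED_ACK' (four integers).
After event 0: A_seq=21 A_ack=2000 B_seq=2000 B_ack=21
After event 1: A_seq=188 A_ack=2000 B_seq=2000 B_ack=21
After event 2: A_seq=290 A_ack=2000 B_seq=2000 B_ack=21
After event 3: A_seq=336 A_ack=2000 B_seq=2000 B_ack=21

336 2000 2000 21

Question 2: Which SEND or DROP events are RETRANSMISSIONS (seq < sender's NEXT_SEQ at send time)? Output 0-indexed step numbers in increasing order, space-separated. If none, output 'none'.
Step 0: SEND seq=0 -> fresh
Step 1: DROP seq=21 -> fresh
Step 2: SEND seq=188 -> fresh
Step 3: SEND seq=290 -> fresh
Step 4: SEND seq=336 -> fresh
Step 5: SEND seq=521 -> fresh
Step 6: SEND seq=628 -> fresh

Answer: none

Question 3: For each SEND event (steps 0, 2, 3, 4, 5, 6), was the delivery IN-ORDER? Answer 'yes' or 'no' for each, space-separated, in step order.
Step 0: SEND seq=0 -> in-order
Step 2: SEND seq=188 -> out-of-order
Step 3: SEND seq=290 -> out-of-order
Step 4: SEND seq=336 -> out-of-order
Step 5: SEND seq=521 -> out-of-order
Step 6: SEND seq=628 -> out-of-order

Answer: yes no no no no no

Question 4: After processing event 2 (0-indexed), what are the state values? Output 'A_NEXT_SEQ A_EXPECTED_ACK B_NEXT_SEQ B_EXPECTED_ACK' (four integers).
After event 0: A_seq=21 A_ack=2000 B_seq=2000 B_ack=21
After event 1: A_seq=188 A_ack=2000 B_seq=2000 B_ack=21
After event 2: A_seq=290 A_ack=2000 B_seq=2000 B_ack=21

290 2000 2000 21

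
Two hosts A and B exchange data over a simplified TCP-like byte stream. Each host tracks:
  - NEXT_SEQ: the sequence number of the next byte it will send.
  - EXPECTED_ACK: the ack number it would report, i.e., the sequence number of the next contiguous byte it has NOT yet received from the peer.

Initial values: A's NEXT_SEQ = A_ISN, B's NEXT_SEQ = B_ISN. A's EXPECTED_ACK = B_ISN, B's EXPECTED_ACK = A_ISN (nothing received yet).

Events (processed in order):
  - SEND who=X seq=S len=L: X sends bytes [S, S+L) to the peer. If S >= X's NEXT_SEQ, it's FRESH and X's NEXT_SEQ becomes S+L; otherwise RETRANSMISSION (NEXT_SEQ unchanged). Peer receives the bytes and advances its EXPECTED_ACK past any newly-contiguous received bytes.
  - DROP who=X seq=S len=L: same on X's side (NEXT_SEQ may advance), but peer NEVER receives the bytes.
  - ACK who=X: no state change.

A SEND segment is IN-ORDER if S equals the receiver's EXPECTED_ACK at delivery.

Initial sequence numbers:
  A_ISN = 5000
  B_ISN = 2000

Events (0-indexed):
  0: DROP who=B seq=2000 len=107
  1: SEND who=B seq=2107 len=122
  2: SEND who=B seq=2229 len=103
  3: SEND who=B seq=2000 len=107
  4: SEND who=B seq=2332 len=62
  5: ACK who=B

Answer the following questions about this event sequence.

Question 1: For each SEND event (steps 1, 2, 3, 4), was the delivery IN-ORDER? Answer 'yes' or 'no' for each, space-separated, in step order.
Answer: no no yes yes

Derivation:
Step 1: SEND seq=2107 -> out-of-order
Step 2: SEND seq=2229 -> out-of-order
Step 3: SEND seq=2000 -> in-order
Step 4: SEND seq=2332 -> in-order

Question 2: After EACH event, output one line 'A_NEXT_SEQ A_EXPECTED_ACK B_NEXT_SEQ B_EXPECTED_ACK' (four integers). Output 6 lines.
5000 2000 2107 5000
5000 2000 2229 5000
5000 2000 2332 5000
5000 2332 2332 5000
5000 2394 2394 5000
5000 2394 2394 5000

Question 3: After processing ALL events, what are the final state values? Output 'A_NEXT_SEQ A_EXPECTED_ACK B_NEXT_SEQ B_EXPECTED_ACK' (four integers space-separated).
Answer: 5000 2394 2394 5000

Derivation:
After event 0: A_seq=5000 A_ack=2000 B_seq=2107 B_ack=5000
After event 1: A_seq=5000 A_ack=2000 B_seq=2229 B_ack=5000
After event 2: A_seq=5000 A_ack=2000 B_seq=2332 B_ack=5000
After event 3: A_seq=5000 A_ack=2332 B_seq=2332 B_ack=5000
After event 4: A_seq=5000 A_ack=2394 B_seq=2394 B_ack=5000
After event 5: A_seq=5000 A_ack=2394 B_seq=2394 B_ack=5000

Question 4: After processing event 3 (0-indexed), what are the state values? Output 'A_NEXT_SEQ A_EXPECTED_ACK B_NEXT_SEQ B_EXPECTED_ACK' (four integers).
After event 0: A_seq=5000 A_ack=2000 B_seq=2107 B_ack=5000
After event 1: A_seq=5000 A_ack=2000 B_seq=2229 B_ack=5000
After event 2: A_seq=5000 A_ack=2000 B_seq=2332 B_ack=5000
After event 3: A_seq=5000 A_ack=2332 B_seq=2332 B_ack=5000

5000 2332 2332 5000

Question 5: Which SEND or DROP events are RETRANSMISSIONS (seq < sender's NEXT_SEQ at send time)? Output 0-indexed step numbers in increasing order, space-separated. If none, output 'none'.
Step 0: DROP seq=2000 -> fresh
Step 1: SEND seq=2107 -> fresh
Step 2: SEND seq=2229 -> fresh
Step 3: SEND seq=2000 -> retransmit
Step 4: SEND seq=2332 -> fresh

Answer: 3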